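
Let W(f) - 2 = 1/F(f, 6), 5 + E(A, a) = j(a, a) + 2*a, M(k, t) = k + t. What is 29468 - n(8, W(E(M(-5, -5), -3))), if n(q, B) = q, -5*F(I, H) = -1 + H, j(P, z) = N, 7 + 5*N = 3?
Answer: 29460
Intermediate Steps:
N = -⅘ (N = -7/5 + (⅕)*3 = -7/5 + ⅗ = -⅘ ≈ -0.80000)
j(P, z) = -⅘
F(I, H) = ⅕ - H/5 (F(I, H) = -(-1 + H)/5 = ⅕ - H/5)
E(A, a) = -29/5 + 2*a (E(A, a) = -5 + (-⅘ + 2*a) = -29/5 + 2*a)
W(f) = 1 (W(f) = 2 + 1/(⅕ - ⅕*6) = 2 + 1/(⅕ - 6/5) = 2 + 1/(-1) = 2 - 1 = 1)
29468 - n(8, W(E(M(-5, -5), -3))) = 29468 - 1*8 = 29468 - 8 = 29460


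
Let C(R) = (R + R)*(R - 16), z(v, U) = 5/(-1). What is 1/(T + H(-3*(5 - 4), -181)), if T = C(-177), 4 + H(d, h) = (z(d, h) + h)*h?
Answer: 1/101984 ≈ 9.8055e-6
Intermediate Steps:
z(v, U) = -5 (z(v, U) = 5*(-1) = -5)
C(R) = 2*R*(-16 + R) (C(R) = (2*R)*(-16 + R) = 2*R*(-16 + R))
H(d, h) = -4 + h*(-5 + h) (H(d, h) = -4 + (-5 + h)*h = -4 + h*(-5 + h))
T = 68322 (T = 2*(-177)*(-16 - 177) = 2*(-177)*(-193) = 68322)
1/(T + H(-3*(5 - 4), -181)) = 1/(68322 + (-4 + (-181)² - 5*(-181))) = 1/(68322 + (-4 + 32761 + 905)) = 1/(68322 + 33662) = 1/101984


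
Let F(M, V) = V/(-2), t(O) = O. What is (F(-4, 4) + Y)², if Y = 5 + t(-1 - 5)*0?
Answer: 9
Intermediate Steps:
F(M, V) = -V/2 (F(M, V) = V*(-½) = -V/2)
Y = 5 (Y = 5 + (-1 - 5)*0 = 5 - 6*0 = 5 + 0 = 5)
(F(-4, 4) + Y)² = (-½*4 + 5)² = (-2 + 5)² = 3² = 9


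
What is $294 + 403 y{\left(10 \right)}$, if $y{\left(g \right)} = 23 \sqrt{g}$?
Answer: $294 + 9269 \sqrt{10} \approx 29605.0$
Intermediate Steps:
$294 + 403 y{\left(10 \right)} = 294 + 403 \cdot 23 \sqrt{10} = 294 + 9269 \sqrt{10}$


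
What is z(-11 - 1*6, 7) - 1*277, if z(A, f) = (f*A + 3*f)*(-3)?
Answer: 17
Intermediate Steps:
z(A, f) = -9*f - 3*A*f (z(A, f) = (A*f + 3*f)*(-3) = (3*f + A*f)*(-3) = -9*f - 3*A*f)
z(-11 - 1*6, 7) - 1*277 = -3*7*(3 + (-11 - 1*6)) - 1*277 = -3*7*(3 + (-11 - 6)) - 277 = -3*7*(3 - 17) - 277 = -3*7*(-14) - 277 = 294 - 277 = 17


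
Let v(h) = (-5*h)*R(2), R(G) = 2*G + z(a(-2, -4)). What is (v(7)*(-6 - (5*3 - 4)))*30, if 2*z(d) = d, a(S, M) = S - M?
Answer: 89250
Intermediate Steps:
z(d) = d/2
R(G) = 1 + 2*G (R(G) = 2*G + (-2 - 1*(-4))/2 = 2*G + (-2 + 4)/2 = 2*G + (1/2)*2 = 2*G + 1 = 1 + 2*G)
v(h) = -25*h (v(h) = (-5*h)*(1 + 2*2) = (-5*h)*(1 + 4) = -5*h*5 = -25*h)
(v(7)*(-6 - (5*3 - 4)))*30 = ((-25*7)*(-6 - (5*3 - 4)))*30 = -175*(-6 - (15 - 4))*30 = -175*(-6 - 1*11)*30 = -175*(-6 - 11)*30 = -175*(-17)*30 = 2975*30 = 89250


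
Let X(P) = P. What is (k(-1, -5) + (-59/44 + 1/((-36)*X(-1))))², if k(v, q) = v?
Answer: 52441/9801 ≈ 5.3506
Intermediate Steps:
(k(-1, -5) + (-59/44 + 1/((-36)*X(-1))))² = (-1 + (-59/44 + 1/(-36*(-1))))² = (-1 + (-59*1/44 - 1/36*(-1)))² = (-1 + (-59/44 + 1/36))² = (-1 - 130/99)² = (-229/99)² = 52441/9801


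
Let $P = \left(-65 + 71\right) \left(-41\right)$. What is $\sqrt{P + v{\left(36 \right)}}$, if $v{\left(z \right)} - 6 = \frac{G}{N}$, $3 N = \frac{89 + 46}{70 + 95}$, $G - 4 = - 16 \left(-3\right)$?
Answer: $\frac{2 i \sqrt{111}}{3} \approx 7.0238 i$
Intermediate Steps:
$G = 52$ ($G = 4 - 16 \left(-3\right) = 4 - -48 = 4 + 48 = 52$)
$P = -246$ ($P = 6 \left(-41\right) = -246$)
$N = \frac{3}{11}$ ($N = \frac{\left(89 + 46\right) \frac{1}{70 + 95}}{3} = \frac{135 \cdot \frac{1}{165}}{3} = \frac{1}{3} \cdot \frac{9}{11} = \frac{3}{11} \approx 0.27273$)
$v{\left(z \right)} = \frac{590}{3}$ ($v{\left(z \right)} = 6 + \frac{52}{\frac{3}{11}} = 6 + 52 \cdot \frac{11}{3} = 6 + \frac{572}{3} = \frac{590}{3}$)
$\sqrt{P + v{\left(36 \right)}} = \sqrt{-246 + \frac{590}{3}} = \sqrt{- \frac{148}{3}} = \frac{2 i \sqrt{111}}{3}$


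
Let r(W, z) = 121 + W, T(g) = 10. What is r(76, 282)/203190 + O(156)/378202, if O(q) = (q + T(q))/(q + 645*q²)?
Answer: 7496847714289/7732408340779980 ≈ 0.00096954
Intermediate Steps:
O(q) = (10 + q)/(q + 645*q²) (O(q) = (q + 10)/(q + 645*q²) = (10 + q)/(q + 645*q²))
r(76, 282)/203190 + O(156)/378202 = (121 + 76)/203190 + ((10 + 156)/(156*(1 + 645*156)))/378202 = 197*(1/203190) + ((1/156)*166/(1 + 100620))*(1/378202) = 197/203190 + ((1/156)*166/100621)*(1/378202) = 197/203190 + ((1/156)*(1/100621)*166)*(1/378202) = 197/203190 + (83/7848438)*(1/378202) = 197/203190 + 83/2968294948476 = 7496847714289/7732408340779980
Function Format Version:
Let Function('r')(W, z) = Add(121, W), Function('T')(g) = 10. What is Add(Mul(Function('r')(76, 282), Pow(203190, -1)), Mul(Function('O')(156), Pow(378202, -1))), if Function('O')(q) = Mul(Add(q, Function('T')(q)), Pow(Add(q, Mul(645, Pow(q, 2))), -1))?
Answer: Rational(7496847714289, 7732408340779980) ≈ 0.00096954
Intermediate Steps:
Function('O')(q) = Mul(Pow(Add(q, Mul(645, Pow(q, 2))), -1), Add(10, q)) (Function('O')(q) = Mul(Add(q, 10), Pow(Add(q, Mul(645, Pow(q, 2))), -1)) = Mul(Add(10, q), Pow(Add(q, Mul(645, Pow(q, 2))), -1)) = Mul(Pow(Add(q, Mul(645, Pow(q, 2))), -1), Add(10, q)))
Add(Mul(Function('r')(76, 282), Pow(203190, -1)), Mul(Function('O')(156), Pow(378202, -1))) = Add(Mul(Add(121, 76), Pow(203190, -1)), Mul(Mul(Pow(156, -1), Pow(Add(1, Mul(645, 156)), -1), Add(10, 156)), Pow(378202, -1))) = Add(Mul(197, Rational(1, 203190)), Mul(Mul(Rational(1, 156), Pow(Add(1, 100620), -1), 166), Rational(1, 378202))) = Add(Rational(197, 203190), Mul(Mul(Rational(1, 156), Pow(100621, -1), 166), Rational(1, 378202))) = Add(Rational(197, 203190), Mul(Mul(Rational(1, 156), Rational(1, 100621), 166), Rational(1, 378202))) = Add(Rational(197, 203190), Mul(Rational(83, 7848438), Rational(1, 378202))) = Add(Rational(197, 203190), Rational(83, 2968294948476)) = Rational(7496847714289, 7732408340779980)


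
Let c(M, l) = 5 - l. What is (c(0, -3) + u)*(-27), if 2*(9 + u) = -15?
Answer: 459/2 ≈ 229.50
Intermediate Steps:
u = -33/2 (u = -9 + (½)*(-15) = -9 - 15/2 = -33/2 ≈ -16.500)
(c(0, -3) + u)*(-27) = ((5 - 1*(-3)) - 33/2)*(-27) = ((5 + 3) - 33/2)*(-27) = (8 - 33/2)*(-27) = -17/2*(-27) = 459/2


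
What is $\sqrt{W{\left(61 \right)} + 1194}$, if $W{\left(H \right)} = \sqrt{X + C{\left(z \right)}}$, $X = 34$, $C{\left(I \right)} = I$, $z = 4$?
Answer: $\sqrt{1194 + \sqrt{38}} \approx 34.643$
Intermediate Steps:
$W{\left(H \right)} = \sqrt{38}$ ($W{\left(H \right)} = \sqrt{34 + 4} = \sqrt{38}$)
$\sqrt{W{\left(61 \right)} + 1194} = \sqrt{\sqrt{38} + 1194} = \sqrt{1194 + \sqrt{38}}$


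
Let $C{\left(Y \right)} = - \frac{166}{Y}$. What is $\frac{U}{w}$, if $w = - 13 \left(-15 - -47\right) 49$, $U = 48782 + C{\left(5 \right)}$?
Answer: $- \frac{7617}{3185} \approx -2.3915$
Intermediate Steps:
$U = \frac{243744}{5}$ ($U = 48782 - \frac{166}{5} = \frac{243744}{5} \approx 48749.0$)
$w = -20384$ ($w = - 13 \left(-15 + 47\right) 49 = - 13 \cdot 32 \cdot 49 = \left(-13\right) 1568 = -20384$)
$\frac{U}{w} = \frac{243744}{5 \left(-20384\right)} = \frac{243744}{5} \left(- \frac{1}{20384}\right) = - \frac{7617}{3185}$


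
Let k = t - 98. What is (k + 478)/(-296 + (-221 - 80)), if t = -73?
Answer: -307/597 ≈ -0.51424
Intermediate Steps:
k = -171 (k = -73 - 98 = -171)
(k + 478)/(-296 + (-221 - 80)) = (-171 + 478)/(-296 + (-221 - 80)) = 307/(-296 - 301) = 307/(-597) = 307*(-1/597) = -307/597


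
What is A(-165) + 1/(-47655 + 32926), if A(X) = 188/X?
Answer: -251747/220935 ≈ -1.1395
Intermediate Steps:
A(-165) + 1/(-47655 + 32926) = 188/(-165) + 1/(-47655 + 32926) = 188*(-1/165) + 1/(-14729) = -188/165 - 1/14729 = -251747/220935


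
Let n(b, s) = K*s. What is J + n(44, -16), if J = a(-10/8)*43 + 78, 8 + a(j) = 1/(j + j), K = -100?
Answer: 6584/5 ≈ 1316.8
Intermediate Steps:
n(b, s) = -100*s
a(j) = -8 + 1/(2*j) (a(j) = -8 + 1/(j + j) = -8 + 1/(2*j))
J = -1416/5 (J = (-8 + 1/(2*((-10/8))))*43 + 78 = (-8 + 1/(2*((-10*⅛))))*43 + 78 = (-8 + 1/(2*(-5/4)))*43 + 78 = (-8 + (½)*(-⅘))*43 + 78 = (-8 - ⅖)*43 + 78 = -42/5*43 + 78 = -1806/5 + 78 = -1416/5 ≈ -283.20)
J + n(44, -16) = -1416/5 - 100*(-16) = -1416/5 + 1600 = 6584/5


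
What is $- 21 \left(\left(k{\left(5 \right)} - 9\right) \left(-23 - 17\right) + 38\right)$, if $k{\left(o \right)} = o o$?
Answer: $12642$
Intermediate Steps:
$k{\left(o \right)} = o^{2}$
$- 21 \left(\left(k{\left(5 \right)} - 9\right) \left(-23 - 17\right) + 38\right) = - 21 \left(\left(5^{2} - 9\right) \left(-23 - 17\right) + 38\right) = - 21 \left(\left(25 - 9\right) \left(-40\right) + 38\right) = - 21 \left(16 \left(-40\right) + 38\right) = - 21 \left(-640 + 38\right) = \left(-21\right) \left(-602\right) = 12642$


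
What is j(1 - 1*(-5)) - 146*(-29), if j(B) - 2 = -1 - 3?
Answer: 4232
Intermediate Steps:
j(B) = -2 (j(B) = 2 + (-1 - 3) = 2 - 4 = -2)
j(1 - 1*(-5)) - 146*(-29) = -2 - 146*(-29) = -2 + 4234 = 4232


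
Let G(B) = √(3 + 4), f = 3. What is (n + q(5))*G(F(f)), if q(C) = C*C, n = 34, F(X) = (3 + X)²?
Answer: 59*√7 ≈ 156.10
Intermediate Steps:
q(C) = C²
G(B) = √7
(n + q(5))*G(F(f)) = (34 + 5²)*√7 = (34 + 25)*√7 = 59*√7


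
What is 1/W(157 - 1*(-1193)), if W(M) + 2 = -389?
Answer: -1/391 ≈ -0.0025575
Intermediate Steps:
W(M) = -391 (W(M) = -2 - 389 = -391)
1/W(157 - 1*(-1193)) = 1/(-391) = -1/391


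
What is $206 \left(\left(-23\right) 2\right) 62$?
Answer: $-587512$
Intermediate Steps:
$206 \left(\left(-23\right) 2\right) 62 = 206 \left(-46\right) 62 = \left(-9476\right) 62 = -587512$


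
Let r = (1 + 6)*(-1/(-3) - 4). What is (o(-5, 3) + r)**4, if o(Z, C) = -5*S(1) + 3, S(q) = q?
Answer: 47458321/81 ≈ 5.8591e+5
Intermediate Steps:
r = -77/3 (r = 7*(-1*(-1/3) - 4) = 7*(1/3 - 4) = 7*(-11/3) = -77/3 ≈ -25.667)
o(Z, C) = -2 (o(Z, C) = -5*1 + 3 = -5 + 3 = -2)
(o(-5, 3) + r)**4 = (-2 - 77/3)**4 = (-83/3)**4 = 47458321/81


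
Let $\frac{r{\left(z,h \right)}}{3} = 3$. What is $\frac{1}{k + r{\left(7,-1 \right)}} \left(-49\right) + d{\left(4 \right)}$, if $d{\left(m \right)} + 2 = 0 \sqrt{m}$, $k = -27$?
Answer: $\frac{13}{18} \approx 0.72222$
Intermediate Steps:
$r{\left(z,h \right)} = 9$ ($r{\left(z,h \right)} = 3 \cdot 3 = 9$)
$d{\left(m \right)} = -2$ ($d{\left(m \right)} = -2 + 0 \sqrt{m} = -2 + 0 = -2$)
$\frac{1}{k + r{\left(7,-1 \right)}} \left(-49\right) + d{\left(4 \right)} = \frac{1}{-27 + 9} \left(-49\right) - 2 = \frac{1}{-18} \left(-49\right) - 2 = \left(- \frac{1}{18}\right) \left(-49\right) - 2 = \frac{49}{18} - 2 = \frac{13}{18}$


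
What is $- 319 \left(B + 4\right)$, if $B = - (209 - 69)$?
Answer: $43384$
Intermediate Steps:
$B = -140$ ($B = - (209 - 69) = \left(-1\right) 140 = -140$)
$- 319 \left(B + 4\right) = - 319 \left(-140 + 4\right) = \left(-319\right) \left(-136\right) = 43384$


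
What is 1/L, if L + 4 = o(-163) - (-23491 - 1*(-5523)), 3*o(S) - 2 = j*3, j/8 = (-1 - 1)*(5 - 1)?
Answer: 3/53702 ≈ 5.5864e-5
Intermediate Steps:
j = -64 (j = 8*((-1 - 1)*(5 - 1)) = 8*(-2*4) = 8*(-8) = -64)
o(S) = -190/3 (o(S) = ⅔ + (-64*3)/3 = ⅔ + (⅓)*(-192) = ⅔ - 64 = -190/3)
L = 53702/3 (L = -4 + (-190/3 - (-23491 - 1*(-5523))) = -4 + (-190/3 - (-23491 + 5523)) = -4 + (-190/3 - 1*(-17968)) = -4 + (-190/3 + 17968) = -4 + 53714/3 = 53702/3 ≈ 17901.)
1/L = 1/(53702/3) = 3/53702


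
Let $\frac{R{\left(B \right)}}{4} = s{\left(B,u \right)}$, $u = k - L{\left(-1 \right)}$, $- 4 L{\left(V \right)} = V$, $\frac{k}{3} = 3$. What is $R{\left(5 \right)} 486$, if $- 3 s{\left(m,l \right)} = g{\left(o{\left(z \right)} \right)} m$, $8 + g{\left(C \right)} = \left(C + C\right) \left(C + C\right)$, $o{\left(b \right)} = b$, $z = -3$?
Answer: $-90720$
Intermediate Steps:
$k = 9$ ($k = 3 \cdot 3 = 9$)
$L{\left(V \right)} = - \frac{V}{4}$
$g{\left(C \right)} = -8 + 4 C^{2}$ ($g{\left(C \right)} = -8 + \left(C + C\right) \left(C + C\right) = -8 + 2 C 2 C = -8 + 4 C^{2}$)
$u = \frac{35}{4}$ ($u = 9 - \left(- \frac{1}{4}\right) \left(-1\right) = 9 - \frac{1}{4} = \frac{35}{4} \approx 8.75$)
$s{\left(m,l \right)} = - \frac{28 m}{3}$ ($s{\left(m,l \right)} = - \frac{\left(-8 + 4 \left(-3\right)^{2}\right) m}{3} = - \frac{\left(-8 + 4 \cdot 9\right) m}{3} = - \frac{\left(-8 + 36\right) m}{3} = - \frac{28 m}{3}$)
$R{\left(B \right)} = - \frac{112 B}{3}$ ($R{\left(B \right)} = 4 \left(- \frac{28 B}{3}\right) = - \frac{112 B}{3}$)
$R{\left(5 \right)} 486 = \left(- \frac{112}{3}\right) 5 \cdot 486 = \left(- \frac{560}{3}\right) 486 = -90720$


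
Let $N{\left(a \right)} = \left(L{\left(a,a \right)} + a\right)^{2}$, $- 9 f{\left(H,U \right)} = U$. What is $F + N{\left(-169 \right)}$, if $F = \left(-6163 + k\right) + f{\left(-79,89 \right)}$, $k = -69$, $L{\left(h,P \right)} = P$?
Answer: $\frac{972019}{9} \approx 1.08 \cdot 10^{5}$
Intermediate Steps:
$f{\left(H,U \right)} = - \frac{U}{9}$
$N{\left(a \right)} = 4 a^{2}$ ($N{\left(a \right)} = \left(a + a\right)^{2} = \left(2 a\right)^{2} = 4 a^{2}$)
$F = - \frac{56177}{9}$ ($F = \left(-6163 - 69\right) - \frac{89}{9} = -6232 - \frac{89}{9} = - \frac{56177}{9} \approx -6241.9$)
$F + N{\left(-169 \right)} = - \frac{56177}{9} + 4 \left(-169\right)^{2} = - \frac{56177}{9} + 4 \cdot 28561 = - \frac{56177}{9} + 114244 = \frac{972019}{9}$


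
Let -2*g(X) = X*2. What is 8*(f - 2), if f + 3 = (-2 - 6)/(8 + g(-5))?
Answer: -584/13 ≈ -44.923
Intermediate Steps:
g(X) = -X (g(X) = -X*2/2 = -X)
f = -47/13 (f = -3 + (-2 - 6)/(8 - 1*(-5)) = -3 - 8/(8 + 5) = -3 - 8/13 = -47/13 ≈ -3.6154)
8*(f - 2) = 8*(-47/13 - 2) = 8*(-73/13) = -584/13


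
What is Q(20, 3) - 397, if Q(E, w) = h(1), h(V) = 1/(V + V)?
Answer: -793/2 ≈ -396.50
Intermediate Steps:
h(V) = 1/(2*V)
Q(E, w) = 1/2 (Q(E, w) = (1/2)/1 = (1/2)*1 = 1/2)
Q(20, 3) - 397 = 1/2 - 397 = -793/2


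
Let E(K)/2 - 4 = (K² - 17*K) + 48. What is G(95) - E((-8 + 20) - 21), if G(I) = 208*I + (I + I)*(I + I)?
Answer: 55288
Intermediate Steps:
E(K) = 104 - 34*K + 2*K² (E(K) = 8 + 2*((K² - 17*K) + 48) = 8 + 2*(48 + K² - 17*K) = 8 + (96 - 34*K + 2*K²) = 104 - 34*K + 2*K²)
G(I) = 4*I² + 208*I (G(I) = 208*I + (2*I)*(2*I) = 208*I + 4*I² = 4*I² + 208*I)
G(95) - E((-8 + 20) - 21) = 4*95*(52 + 95) - (104 - 34*((-8 + 20) - 21) + 2*((-8 + 20) - 21)²) = 4*95*147 - (104 - 34*(12 - 21) + 2*(12 - 21)²) = 55860 - (104 - 34*(-9) + 2*(-9)²) = 55860 - (104 + 306 + 2*81) = 55860 - (104 + 306 + 162) = 55860 - 1*572 = 55860 - 572 = 55288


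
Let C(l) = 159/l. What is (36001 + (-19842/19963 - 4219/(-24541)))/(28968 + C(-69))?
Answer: 17636918581358/14190641395931 ≈ 1.2429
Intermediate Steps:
(36001 + (-19842/19963 - 4219/(-24541)))/(28968 + C(-69)) = (36001 + (-19842/19963 - 4219/(-24541)))/(28968 + 159/(-69)) = (36001 + (-19842*1/19963 - 4219*(-1/24541)))/(28968 + 159*(-1/69)) = (36001 + (-19842/19963 + 4219/24541))/(28968 - 53/23) = (36001 - 402718625/489911983)/(666211/23) = (17636918581358/489911983)*(23/666211) = 17636918581358/14190641395931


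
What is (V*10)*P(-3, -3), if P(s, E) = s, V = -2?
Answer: 60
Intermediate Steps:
(V*10)*P(-3, -3) = -2*10*(-3) = -20*(-3) = 60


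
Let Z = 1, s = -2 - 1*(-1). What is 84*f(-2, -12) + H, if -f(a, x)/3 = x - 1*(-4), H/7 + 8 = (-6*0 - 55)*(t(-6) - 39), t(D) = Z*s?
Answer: 17360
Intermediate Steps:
s = -1 (s = -2 + 1 = -1)
t(D) = -1 (t(D) = 1*(-1) = -1)
H = 15344 (H = -56 + 7*((-6*0 - 55)*(-1 - 39)) = -56 + 7*((0 - 55)*(-40)) = -56 + 7*(-55*(-40)) = -56 + 7*2200 = -56 + 15400 = 15344)
f(a, x) = -12 - 3*x (f(a, x) = -3*(x - 1*(-4)) = -3*(x + 4) = -3*(4 + x) = -12 - 3*x)
84*f(-2, -12) + H = 84*(-12 - 3*(-12)) + 15344 = 84*(-12 + 36) + 15344 = 84*24 + 15344 = 2016 + 15344 = 17360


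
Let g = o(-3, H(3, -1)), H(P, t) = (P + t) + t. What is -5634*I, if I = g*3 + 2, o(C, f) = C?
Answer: 39438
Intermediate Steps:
H(P, t) = P + 2*t
g = -3
I = -7 (I = -3*3 + 2 = -9 + 2 = -7)
-5634*I = -5634*(-7) = -939*(-42) = 39438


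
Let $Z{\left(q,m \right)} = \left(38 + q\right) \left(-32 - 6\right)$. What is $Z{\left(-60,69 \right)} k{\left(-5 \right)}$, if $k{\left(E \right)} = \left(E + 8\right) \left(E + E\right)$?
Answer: $-25080$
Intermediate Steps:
$Z{\left(q,m \right)} = -1444 - 38 q$ ($Z{\left(q,m \right)} = \left(38 + q\right) \left(-38\right) = -1444 - 38 q$)
$k{\left(E \right)} = 2 E \left(8 + E\right)$ ($k{\left(E \right)} = \left(8 + E\right) 2 E = 2 E \left(8 + E\right)$)
$Z{\left(-60,69 \right)} k{\left(-5 \right)} = \left(-1444 - -2280\right) 2 \left(-5\right) \left(8 - 5\right) = \left(-1444 + 2280\right) 2 \left(-5\right) 3 = 836 \left(-30\right) = -25080$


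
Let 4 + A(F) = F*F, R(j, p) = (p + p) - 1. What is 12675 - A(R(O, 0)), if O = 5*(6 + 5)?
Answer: 12678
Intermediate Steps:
O = 55 (O = 5*11 = 55)
R(j, p) = -1 + 2*p (R(j, p) = 2*p - 1 = -1 + 2*p)
A(F) = -4 + F**2 (A(F) = -4 + F*F = -4 + F**2)
12675 - A(R(O, 0)) = 12675 - (-4 + (-1 + 2*0)**2) = 12675 - (-4 + (-1 + 0)**2) = 12675 - (-4 + (-1)**2) = 12675 - (-4 + 1) = 12675 - 1*(-3) = 12675 + 3 = 12678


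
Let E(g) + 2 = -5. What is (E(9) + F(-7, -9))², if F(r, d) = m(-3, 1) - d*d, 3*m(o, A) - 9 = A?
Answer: 64516/9 ≈ 7168.4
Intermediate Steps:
m(o, A) = 3 + A/3
E(g) = -7 (E(g) = -2 - 5 = -7)
F(r, d) = 10/3 - d² (F(r, d) = (3 + (⅓)*1) - d*d = (3 + ⅓) - d² = 10/3 - d²)
(E(9) + F(-7, -9))² = (-7 + (10/3 - 1*(-9)²))² = (-7 + (10/3 - 1*81))² = (-7 + (10/3 - 81))² = (-7 - 233/3)² = (-254/3)² = 64516/9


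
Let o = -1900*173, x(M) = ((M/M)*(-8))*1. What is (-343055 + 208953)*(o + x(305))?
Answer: 44080400216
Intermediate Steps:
x(M) = -8 (x(M) = (1*(-8))*1 = -8*1 = -8)
o = -328700
(-343055 + 208953)*(o + x(305)) = (-343055 + 208953)*(-328700 - 8) = -134102*(-328708) = 44080400216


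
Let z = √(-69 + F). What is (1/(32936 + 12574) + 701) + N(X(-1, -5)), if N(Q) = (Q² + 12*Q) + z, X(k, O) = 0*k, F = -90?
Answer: 31902511/45510 + I*√159 ≈ 701.0 + 12.61*I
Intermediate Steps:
z = I*√159 (z = √(-69 - 90) = √(-159) = I*√159 ≈ 12.61*I)
X(k, O) = 0
N(Q) = Q² + 12*Q + I*√159 (N(Q) = (Q² + 12*Q) + I*√159 = Q² + 12*Q + I*√159)
(1/(32936 + 12574) + 701) + N(X(-1, -5)) = (1/(32936 + 12574) + 701) + (0² + 12*0 + I*√159) = (1/45510 + 701) + (0 + 0 + I*√159) = (1/45510 + 701) + I*√159 = 31902511/45510 + I*√159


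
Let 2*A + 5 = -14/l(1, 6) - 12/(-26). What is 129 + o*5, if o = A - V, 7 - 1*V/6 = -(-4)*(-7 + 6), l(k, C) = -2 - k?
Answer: -15653/78 ≈ -200.68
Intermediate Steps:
A = 5/78 (A = -5/2 + (-14/(-2 - 1*1) - 12/(-26))/2 = -5/2 + (-14/(-2 - 1) - 12*(-1/26))/2 = -5/2 + (-14/(-3) + 6/13)/2 = -5/2 + (-14*(-1/3) + 6/13)/2 = -5/2 + (14/3 + 6/13)/2 = -5/2 + (1/2)*(200/39) = -5/2 + 100/39 = 5/78 ≈ 0.064103)
V = 66 (V = 42 - (-24)*(-(-7 + 6)) = 42 - (-24)*(-1*(-1)) = 42 - (-24) = 42 - 6*(-4) = 42 + 24 = 66)
o = -5143/78 (o = 5/78 - 1*66 = 5/78 - 66 = -5143/78 ≈ -65.936)
129 + o*5 = 129 - 5143/78*5 = 129 - 25715/78 = -15653/78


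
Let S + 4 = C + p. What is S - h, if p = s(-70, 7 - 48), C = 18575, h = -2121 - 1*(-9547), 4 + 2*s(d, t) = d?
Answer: 11108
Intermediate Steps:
s(d, t) = -2 + d/2
h = 7426 (h = -2121 + 9547 = 7426)
p = -37 (p = -2 + (½)*(-70) = -2 - 35 = -37)
S = 18534 (S = -4 + (18575 - 37) = -4 + 18538 = 18534)
S - h = 18534 - 1*7426 = 18534 - 7426 = 11108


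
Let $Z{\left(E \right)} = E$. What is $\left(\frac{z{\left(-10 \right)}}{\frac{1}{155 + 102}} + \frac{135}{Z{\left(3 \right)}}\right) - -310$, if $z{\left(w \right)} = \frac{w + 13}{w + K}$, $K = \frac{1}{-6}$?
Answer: $\frac{17029}{61} \approx 279.16$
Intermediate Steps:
$K = - \frac{1}{6} \approx -0.16667$
$z{\left(w \right)} = \frac{13 + w}{- \frac{1}{6} + w}$ ($z{\left(w \right)} = \frac{w + 13}{w - \frac{1}{6}} = \frac{13 + w}{- \frac{1}{6} + w}$)
$\left(\frac{z{\left(-10 \right)}}{\frac{1}{155 + 102}} + \frac{135}{Z{\left(3 \right)}}\right) - -310 = \left(\frac{6 \frac{1}{-1 + 6 \left(-10\right)} \left(13 - 10\right)}{\frac{1}{155 + 102}} + \frac{135}{3}\right) - -310 = \left(\frac{6 \frac{1}{-1 - 60} \cdot 3}{\frac{1}{257}} + 135 \cdot \frac{1}{3}\right) + 310 = \left(6 \frac{1}{-61} \cdot 3 \frac{1}{\frac{1}{257}} + 45\right) + 310 = \left(6 \left(- \frac{1}{61}\right) 3 \cdot 257 + 45\right) + 310 = \left(\left(- \frac{18}{61}\right) 257 + 45\right) + 310 = \left(- \frac{4626}{61} + 45\right) + 310 = - \frac{1881}{61} + 310 = \frac{17029}{61}$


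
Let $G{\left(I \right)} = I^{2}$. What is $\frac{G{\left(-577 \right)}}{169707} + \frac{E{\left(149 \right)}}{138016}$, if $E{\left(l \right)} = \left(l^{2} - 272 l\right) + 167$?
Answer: $\frac{11802767}{6448866} \approx 1.8302$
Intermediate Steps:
$E{\left(l \right)} = 167 + l^{2} - 272 l$
$\frac{G{\left(-577 \right)}}{169707} + \frac{E{\left(149 \right)}}{138016} = \frac{\left(-577\right)^{2}}{169707} + \frac{167 + 149^{2} - 40528}{138016} = 332929 \cdot \frac{1}{169707} + \left(167 + 22201 - 40528\right) \frac{1}{138016} = \frac{332929}{169707} - \frac{5}{38} = \frac{11802767}{6448866}$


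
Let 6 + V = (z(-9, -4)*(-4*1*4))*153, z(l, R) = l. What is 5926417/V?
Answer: 5926417/22026 ≈ 269.06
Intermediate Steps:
V = 22026 (V = -6 - 9*(-4*1)*4*153 = -6 - (-36)*4*153 = -6 - 9*(-16)*153 = -6 + 144*153 = -6 + 22032 = 22026)
5926417/V = 5926417/22026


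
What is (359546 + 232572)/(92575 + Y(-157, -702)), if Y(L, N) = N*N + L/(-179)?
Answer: 52994561/52391499 ≈ 1.0115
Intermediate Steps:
Y(L, N) = N² - L/179 (Y(L, N) = N² + L*(-1/179) = N² - L/179)
(359546 + 232572)/(92575 + Y(-157, -702)) = (359546 + 232572)/(92575 + ((-702)² - 1/179*(-157))) = 592118/(92575 + (492804 + 157/179)) = 592118/(92575 + 88212073/179) = 592118/(104782998/179) = 592118*(179/104782998) = 52994561/52391499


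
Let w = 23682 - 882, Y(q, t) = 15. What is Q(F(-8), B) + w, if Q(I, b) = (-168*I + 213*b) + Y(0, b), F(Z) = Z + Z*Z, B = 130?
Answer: 41097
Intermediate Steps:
F(Z) = Z + Z²
Q(I, b) = 15 - 168*I + 213*b (Q(I, b) = (-168*I + 213*b) + 15 = 15 - 168*I + 213*b)
w = 22800
Q(F(-8), B) + w = (15 - (-1344)*(1 - 8) + 213*130) + 22800 = (15 - (-1344)*(-7) + 27690) + 22800 = (15 - 168*56 + 27690) + 22800 = (15 - 9408 + 27690) + 22800 = 18297 + 22800 = 41097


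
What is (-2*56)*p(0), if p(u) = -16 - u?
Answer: 1792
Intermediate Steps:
(-2*56)*p(0) = (-2*56)*(-16 - 1*0) = -112*(-16 + 0) = -112*(-16) = 1792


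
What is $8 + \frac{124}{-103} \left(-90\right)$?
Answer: $\frac{11984}{103} \approx 116.35$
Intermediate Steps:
$8 + \frac{124}{-103} \left(-90\right) = 8 + 124 \left(- \frac{1}{103}\right) \left(-90\right) = 8 - - \frac{11160}{103} = 8 + \frac{11160}{103} = \frac{11984}{103}$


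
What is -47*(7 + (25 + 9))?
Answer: -1927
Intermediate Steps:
-47*(7 + (25 + 9)) = -47*(7 + 34) = -47*41 = -1927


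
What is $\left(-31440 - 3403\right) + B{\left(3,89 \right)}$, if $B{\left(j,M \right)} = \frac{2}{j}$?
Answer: $- \frac{104527}{3} \approx -34842.0$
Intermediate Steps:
$\left(-31440 - 3403\right) + B{\left(3,89 \right)} = \left(-31440 - 3403\right) + \frac{2}{3} = -34843 + 2 \cdot \frac{1}{3} = -34843 + \frac{2}{3} = - \frac{104527}{3}$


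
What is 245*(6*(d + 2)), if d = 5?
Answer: 10290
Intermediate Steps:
245*(6*(d + 2)) = 245*(6*(5 + 2)) = 245*(6*7) = 245*42 = 10290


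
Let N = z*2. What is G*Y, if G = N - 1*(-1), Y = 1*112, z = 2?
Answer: 560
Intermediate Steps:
N = 4 (N = 2*2 = 4)
Y = 112
G = 5 (G = 4 - 1*(-1) = 4 + 1 = 5)
G*Y = 5*112 = 560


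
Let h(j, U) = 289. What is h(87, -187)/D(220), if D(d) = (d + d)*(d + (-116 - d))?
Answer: -289/51040 ≈ -0.0056622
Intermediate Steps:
D(d) = -232*d (D(d) = (2*d)*(-116) = -232*d)
h(87, -187)/D(220) = 289/((-232*220)) = 289/(-51040) = 289*(-1/51040) = -289/51040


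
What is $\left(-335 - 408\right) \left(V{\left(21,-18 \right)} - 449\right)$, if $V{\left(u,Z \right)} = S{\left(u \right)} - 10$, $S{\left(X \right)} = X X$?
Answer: $13374$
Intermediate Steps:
$S{\left(X \right)} = X^{2}$
$V{\left(u,Z \right)} = -10 + u^{2}$ ($V{\left(u,Z \right)} = u^{2} - 10 = -10 + u^{2}$)
$\left(-335 - 408\right) \left(V{\left(21,-18 \right)} - 449\right) = \left(-335 - 408\right) \left(\left(-10 + 21^{2}\right) - 449\right) = - 743 \left(\left(-10 + 441\right) - 449\right) = - 743 \left(431 - 449\right) = \left(-743\right) \left(-18\right) = 13374$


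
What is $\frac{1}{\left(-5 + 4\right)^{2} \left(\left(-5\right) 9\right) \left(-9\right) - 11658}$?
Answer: $- \frac{1}{11253} \approx -8.8865 \cdot 10^{-5}$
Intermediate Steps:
$\frac{1}{\left(-5 + 4\right)^{2} \left(\left(-5\right) 9\right) \left(-9\right) - 11658} = \frac{1}{\left(-1\right)^{2} \left(-45\right) \left(-9\right) - 11658} = \frac{1}{1 \left(-45\right) \left(-9\right) - 11658} = \frac{1}{\left(-45\right) \left(-9\right) - 11658} = \frac{1}{405 - 11658} = \frac{1}{-11253} = - \frac{1}{11253}$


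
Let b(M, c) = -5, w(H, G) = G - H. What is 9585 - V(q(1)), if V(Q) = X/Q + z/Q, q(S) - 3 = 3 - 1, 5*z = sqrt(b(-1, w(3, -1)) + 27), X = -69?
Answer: 47994/5 - sqrt(22)/25 ≈ 9598.6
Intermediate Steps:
z = sqrt(22)/5 (z = sqrt(-5 + 27)/5 = sqrt(22)/5 ≈ 0.93808)
q(S) = 5 (q(S) = 3 + (3 - 1) = 3 + 2 = 5)
V(Q) = -69/Q + sqrt(22)/(5*Q) (V(Q) = -69/Q + (sqrt(22)/5)/Q = -69/Q + sqrt(22)/(5*Q))
9585 - V(q(1)) = 9585 - (-345 + sqrt(22))/(5*5) = 9585 - (-69/5 + sqrt(22)/25) = 9585 + (69/5 - sqrt(22)/25) = 47994/5 - sqrt(22)/25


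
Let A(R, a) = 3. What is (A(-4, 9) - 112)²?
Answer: 11881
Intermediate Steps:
(A(-4, 9) - 112)² = (3 - 112)² = (-109)² = 11881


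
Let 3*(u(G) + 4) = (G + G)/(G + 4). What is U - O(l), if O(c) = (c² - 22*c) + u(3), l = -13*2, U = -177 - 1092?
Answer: -17593/7 ≈ -2513.3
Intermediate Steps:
U = -1269
u(G) = -4 + 2*G/(3*(4 + G)) (u(G) = -4 + ((G + G)/(G + 4))/3 = -4 + ((2*G)/(4 + G))/3 = -4 + (2*G/(4 + G))/3 = -4 + 2*G/(3*(4 + G)))
l = -26
O(c) = -26/7 + c² - 22*c (O(c) = (c² - 22*c) + 2*(-24 - 5*3)/(3*(4 + 3)) = (c² - 22*c) + (⅔)*(-24 - 15)/7 = (c² - 22*c) + (⅔)*(⅐)*(-39) = (c² - 22*c) - 26/7 = -26/7 + c² - 22*c)
U - O(l) = -1269 - (-26/7 + (-26)² - 22*(-26)) = -1269 - (-26/7 + 676 + 572) = -1269 - 1*8710/7 = -1269 - 8710/7 = -17593/7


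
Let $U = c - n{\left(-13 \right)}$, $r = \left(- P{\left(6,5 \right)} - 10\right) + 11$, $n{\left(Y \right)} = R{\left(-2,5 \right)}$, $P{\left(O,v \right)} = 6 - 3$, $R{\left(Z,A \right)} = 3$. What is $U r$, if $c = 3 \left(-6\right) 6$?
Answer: $222$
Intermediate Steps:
$P{\left(O,v \right)} = 3$ ($P{\left(O,v \right)} = 6 - 3 = 3$)
$n{\left(Y \right)} = 3$
$c = -108$ ($c = \left(-18\right) 6 = -108$)
$r = -2$ ($r = \left(\left(-1\right) 3 - 10\right) + 11 = \left(-3 - 10\right) + 11 = -13 + 11 = -2$)
$U = -111$ ($U = -108 - 3 = -111$)
$U r = \left(-111\right) \left(-2\right) = 222$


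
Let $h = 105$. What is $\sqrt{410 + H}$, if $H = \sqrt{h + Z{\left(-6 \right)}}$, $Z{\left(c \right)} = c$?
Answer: $\sqrt{410 + 3 \sqrt{11}} \approx 20.493$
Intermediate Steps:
$H = 3 \sqrt{11}$ ($H = \sqrt{105 - 6} = \sqrt{99} = 3 \sqrt{11} \approx 9.9499$)
$\sqrt{410 + H} = \sqrt{410 + 3 \sqrt{11}}$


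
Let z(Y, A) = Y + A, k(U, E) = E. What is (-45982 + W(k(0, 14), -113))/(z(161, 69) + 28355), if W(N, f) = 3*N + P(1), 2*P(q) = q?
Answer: -91879/57170 ≈ -1.6071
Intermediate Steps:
P(q) = q/2
W(N, f) = ½ + 3*N (W(N, f) = 3*N + (½)*1 = 3*N + ½ = ½ + 3*N)
z(Y, A) = A + Y
(-45982 + W(k(0, 14), -113))/(z(161, 69) + 28355) = (-45982 + (½ + 3*14))/((69 + 161) + 28355) = (-45982 + (½ + 42))/(230 + 28355) = (-45982 + 85/2)/28585 = -91879/2*1/28585 = -91879/57170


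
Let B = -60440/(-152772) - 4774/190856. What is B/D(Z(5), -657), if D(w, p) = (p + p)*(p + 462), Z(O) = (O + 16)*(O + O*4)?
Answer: 1350750389/933876767392920 ≈ 1.4464e-6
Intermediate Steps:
Z(O) = 5*O*(16 + O) (Z(O) = (16 + O)*(O + 4*O) = (16 + O)*(5*O) = 5*O*(16 + O))
D(w, p) = 2*p*(462 + p) (D(w, p) = (2*p)*(462 + p) = 2*p*(462 + p))
B = 1350750389/3644681604 (B = -60440*(-1/152772) - 4774*1/190856 = 15110/38193 - 2387/95428 = 1350750389/3644681604 ≈ 0.37061)
B/D(Z(5), -657) = 1350750389/(3644681604*((2*(-657)*(462 - 657)))) = 1350750389/(3644681604*((2*(-657)*(-195)))) = (1350750389/3644681604)/256230 = (1350750389/3644681604)*(1/256230) = 1350750389/933876767392920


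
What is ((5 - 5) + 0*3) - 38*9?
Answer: -342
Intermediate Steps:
((5 - 5) + 0*3) - 38*9 = (0 + 0) - 342 = 0 - 342 = -342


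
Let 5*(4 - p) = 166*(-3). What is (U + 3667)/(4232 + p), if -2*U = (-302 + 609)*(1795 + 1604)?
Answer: -5180795/43356 ≈ -119.49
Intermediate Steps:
p = 518/5 (p = 4 - 166*(-3)/5 = 4 - ⅕*(-498) = 4 + 498/5 = 518/5 ≈ 103.60)
U = -1043493/2 (U = -(-302 + 609)*(1795 + 1604)/2 = -307*3399/2 = -½*1043493 = -1043493/2 ≈ -5.2175e+5)
(U + 3667)/(4232 + p) = (-1043493/2 + 3667)/(4232 + 518/5) = -1036159/(2*21678/5) = -1036159/2*5/21678 = -5180795/43356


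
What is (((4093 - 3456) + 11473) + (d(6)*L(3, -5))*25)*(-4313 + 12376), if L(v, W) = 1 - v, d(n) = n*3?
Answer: 90386230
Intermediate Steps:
d(n) = 3*n
(((4093 - 3456) + 11473) + (d(6)*L(3, -5))*25)*(-4313 + 12376) = (((4093 - 3456) + 11473) + ((3*6)*(1 - 1*3))*25)*(-4313 + 12376) = ((637 + 11473) + (18*(1 - 3))*25)*8063 = (12110 + (18*(-2))*25)*8063 = (12110 - 36*25)*8063 = (12110 - 900)*8063 = 11210*8063 = 90386230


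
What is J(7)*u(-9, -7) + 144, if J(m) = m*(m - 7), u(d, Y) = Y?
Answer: 144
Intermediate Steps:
J(m) = m*(-7 + m)
J(7)*u(-9, -7) + 144 = (7*(-7 + 7))*(-7) + 144 = (7*0)*(-7) + 144 = 0*(-7) + 144 = 0 + 144 = 144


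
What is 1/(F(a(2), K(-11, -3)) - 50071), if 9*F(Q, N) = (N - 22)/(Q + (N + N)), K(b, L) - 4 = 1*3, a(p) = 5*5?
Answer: -117/5858312 ≈ -1.9972e-5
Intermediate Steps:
a(p) = 25
K(b, L) = 7 (K(b, L) = 4 + 1*3 = 4 + 3 = 7)
F(Q, N) = (-22 + N)/(9*(Q + 2*N)) (F(Q, N) = ((N - 22)/(Q + (N + N)))/9 = ((-22 + N)/(Q + 2*N))/9 = (-22 + N)/(9*(Q + 2*N)))
1/(F(a(2), K(-11, -3)) - 50071) = 1/((-22 + 7)/(9*(25 + 2*7)) - 50071) = 1/((⅑)*(-15)/(25 + 14) - 50071) = 1/((⅑)*(-15)/39 - 50071) = 1/((⅑)*(1/39)*(-15) - 50071) = 1/(-5/117 - 50071) = 1/(-5858312/117) = -117/5858312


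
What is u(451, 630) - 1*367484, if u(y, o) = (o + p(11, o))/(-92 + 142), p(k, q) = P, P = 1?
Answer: -18373569/50 ≈ -3.6747e+5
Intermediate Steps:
p(k, q) = 1
u(y, o) = 1/50 + o/50 (u(y, o) = (o + 1)/(-92 + 142) = (1 + o)/50 = (1 + o)*(1/50) = 1/50 + o/50)
u(451, 630) - 1*367484 = (1/50 + (1/50)*630) - 1*367484 = (1/50 + 63/5) - 367484 = 631/50 - 367484 = -18373569/50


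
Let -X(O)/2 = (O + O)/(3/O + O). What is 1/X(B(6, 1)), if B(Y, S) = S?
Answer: -1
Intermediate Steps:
X(O) = -4*O/(O + 3/O) (X(O) = -2*(O + O)/(3/O + O) = -2*2*O/(O + 3/O) = -4*O/(O + 3/O))
1/X(B(6, 1)) = 1/(-4*1²/(3 + 1²)) = 1/(-4*1/(3 + 1)) = 1/(-4*1/4) = 1/(-4*1*¼) = 1/(-1) = -1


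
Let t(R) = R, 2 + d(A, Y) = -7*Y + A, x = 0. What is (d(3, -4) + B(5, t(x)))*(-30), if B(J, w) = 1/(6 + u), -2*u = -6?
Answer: -2620/3 ≈ -873.33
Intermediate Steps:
d(A, Y) = -2 + A - 7*Y (d(A, Y) = -2 + (-7*Y + A) = -2 + (A - 7*Y) = -2 + A - 7*Y)
u = 3 (u = -1/2*(-6) = 3)
B(J, w) = 1/9 (B(J, w) = 1/(6 + 3) = 1/9)
(d(3, -4) + B(5, t(x)))*(-30) = ((-2 + 3 - 7*(-4)) + 1/9)*(-30) = ((-2 + 3 + 28) + 1/9)*(-30) = (29 + 1/9)*(-30) = (262/9)*(-30) = -2620/3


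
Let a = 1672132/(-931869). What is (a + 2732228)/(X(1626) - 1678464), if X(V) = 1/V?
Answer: -1379973680884000/847746844204449 ≈ -1.6278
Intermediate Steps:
a = -1672132/931869 (a = 1672132*(-1/931869) = -1672132/931869 ≈ -1.7944)
(a + 2732228)/(X(1626) - 1678464) = (-1672132/931869 + 2732228)/(1/1626 - 1678464) = 2546076902000/(931869*(1/1626 - 1678464)) = 2546076902000/(931869*(-2729182463/1626)) = (2546076902000/931869)*(-1626/2729182463) = -1379973680884000/847746844204449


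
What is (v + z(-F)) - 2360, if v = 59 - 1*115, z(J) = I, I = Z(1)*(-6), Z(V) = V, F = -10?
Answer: -2422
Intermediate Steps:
I = -6 (I = 1*(-6) = -6)
z(J) = -6
v = -56 (v = 59 - 115 = -56)
(v + z(-F)) - 2360 = (-56 - 6) - 2360 = -62 - 2360 = -2422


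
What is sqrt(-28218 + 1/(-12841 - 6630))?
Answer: I*sqrt(10698003692809)/19471 ≈ 167.98*I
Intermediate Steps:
sqrt(-28218 + 1/(-12841 - 6630)) = sqrt(-28218 + 1/(-19471)) = sqrt(-28218 - 1/19471) = sqrt(-549432679/19471) = I*sqrt(10698003692809)/19471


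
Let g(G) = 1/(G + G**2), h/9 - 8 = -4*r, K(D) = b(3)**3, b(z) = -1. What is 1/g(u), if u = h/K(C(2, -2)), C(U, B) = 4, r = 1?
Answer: 1260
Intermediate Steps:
K(D) = -1 (K(D) = (-1)**3 = -1)
h = 36 (h = 72 + 9*(-4*1) = 72 + 9*(-4) = 72 - 36 = 36)
u = -36 (u = 36/(-1) = 36*(-1) = -36)
1/g(u) = 1/(1/((-36)*(1 - 36))) = 1/(-1/36/(-35)) = 1/(-1/36*(-1/35)) = 1/(1/1260) = 1260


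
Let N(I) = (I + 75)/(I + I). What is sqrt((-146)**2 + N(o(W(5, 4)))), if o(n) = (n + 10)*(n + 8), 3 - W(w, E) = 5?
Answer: sqrt(1364306)/8 ≈ 146.00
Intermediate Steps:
W(w, E) = -2 (W(w, E) = 3 - 1*5 = 3 - 5 = -2)
o(n) = (8 + n)*(10 + n) (o(n) = (10 + n)*(8 + n) = (8 + n)*(10 + n))
N(I) = (75 + I)/(2*I) (N(I) = (75 + I)/((2*I)) = (75 + I)*(1/(2*I)) = (75 + I)/(2*I))
sqrt((-146)**2 + N(o(W(5, 4)))) = sqrt((-146)**2 + (75 + (80 + (-2)**2 + 18*(-2)))/(2*(80 + (-2)**2 + 18*(-2)))) = sqrt(21316 + (75 + (80 + 4 - 36))/(2*(80 + 4 - 36))) = sqrt(21316 + (1/2)*(75 + 48)/48) = sqrt(21316 + (1/2)*(1/48)*123) = sqrt(21316 + 41/32) = sqrt(682153/32) = sqrt(1364306)/8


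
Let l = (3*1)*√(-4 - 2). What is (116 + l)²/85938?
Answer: 6701/42969 + 116*I*√6/14323 ≈ 0.15595 + 0.019838*I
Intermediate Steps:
l = 3*I*√6 (l = 3*√(-6) = 3*(I*√6) = 3*I*√6 ≈ 7.3485*I)
(116 + l)²/85938 = (116 + 3*I*√6)²/85938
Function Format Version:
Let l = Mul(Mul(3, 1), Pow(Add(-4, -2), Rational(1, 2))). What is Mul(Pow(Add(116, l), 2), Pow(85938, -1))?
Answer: Add(Rational(6701, 42969), Mul(Rational(116, 14323), I, Pow(6, Rational(1, 2)))) ≈ Add(0.15595, Mul(0.019838, I))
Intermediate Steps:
l = Mul(3, I, Pow(6, Rational(1, 2))) (l = Mul(3, Pow(-6, Rational(1, 2))) = Mul(3, Mul(I, Pow(6, Rational(1, 2)))) = Mul(3, I, Pow(6, Rational(1, 2))) ≈ Mul(7.3485, I))
Mul(Pow(Add(116, l), 2), Pow(85938, -1)) = Mul(Pow(Add(116, Mul(3, I, Pow(6, Rational(1, 2)))), 2), Pow(85938, -1)) = Mul(Pow(Add(116, Mul(3, I, Pow(6, Rational(1, 2)))), 2), Rational(1, 85938)) = Mul(Rational(1, 85938), Pow(Add(116, Mul(3, I, Pow(6, Rational(1, 2)))), 2))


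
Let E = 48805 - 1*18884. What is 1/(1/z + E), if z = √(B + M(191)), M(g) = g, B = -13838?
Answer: 408331887/12217698390928 + I*√13647/12217698390928 ≈ 3.3421e-5 + 9.5616e-12*I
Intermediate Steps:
E = 29921 (E = 48805 - 18884 = 29921)
z = I*√13647 (z = √(-13838 + 191) = √(-13647) = I*√13647 ≈ 116.82*I)
1/(1/z + E) = 1/(1/(I*√13647) + 29921) = 1/(-I*√13647/13647 + 29921) = 1/(29921 - I*√13647/13647)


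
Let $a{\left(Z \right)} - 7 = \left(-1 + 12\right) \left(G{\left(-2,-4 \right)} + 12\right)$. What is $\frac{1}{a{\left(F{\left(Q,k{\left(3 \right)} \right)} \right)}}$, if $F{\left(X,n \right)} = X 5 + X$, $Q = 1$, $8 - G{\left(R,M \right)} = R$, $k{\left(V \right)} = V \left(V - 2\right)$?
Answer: $\frac{1}{249} \approx 0.0040161$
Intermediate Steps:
$k{\left(V \right)} = V \left(-2 + V\right)$
$G{\left(R,M \right)} = 8 - R$
$F{\left(X,n \right)} = 6 X$ ($F{\left(X,n \right)} = 5 X + X = 6 X$)
$a{\left(Z \right)} = 249$ ($a{\left(Z \right)} = 7 + \left(-1 + 12\right) \left(\left(8 - -2\right) + 12\right) = 7 + 11 \left(\left(8 + 2\right) + 12\right) = 7 + 11 \left(10 + 12\right) = 7 + 11 \cdot 22 = 7 + 242 = 249$)
$\frac{1}{a{\left(F{\left(Q,k{\left(3 \right)} \right)} \right)}} = \frac{1}{249}$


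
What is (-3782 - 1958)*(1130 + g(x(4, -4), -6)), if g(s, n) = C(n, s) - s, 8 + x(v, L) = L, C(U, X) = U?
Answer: -6520640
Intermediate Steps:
x(v, L) = -8 + L
g(s, n) = n - s
(-3782 - 1958)*(1130 + g(x(4, -4), -6)) = (-3782 - 1958)*(1130 + (-6 - (-8 - 4))) = -5740*(1130 + (-6 - 1*(-12))) = -5740*(1130 + (-6 + 12)) = -5740*(1130 + 6) = -5740*1136 = -6520640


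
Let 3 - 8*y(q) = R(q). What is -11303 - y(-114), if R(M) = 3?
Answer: -11303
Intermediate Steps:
y(q) = 0 (y(q) = 3/8 - ⅛*3 = 3/8 - 3/8 = 0)
-11303 - y(-114) = -11303 - 1*0 = -11303 + 0 = -11303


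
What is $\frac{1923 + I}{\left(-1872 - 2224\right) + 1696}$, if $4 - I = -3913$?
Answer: $- \frac{73}{30} \approx -2.4333$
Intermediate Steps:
$I = 3917$ ($I = 4 - -3913 = 4 + 3913 = 3917$)
$\frac{1923 + I}{\left(-1872 - 2224\right) + 1696} = \frac{1923 + 3917}{\left(-1872 - 2224\right) + 1696} = \frac{5840}{-4096 + 1696} = \frac{5840}{-2400} = 5840 \left(- \frac{1}{2400}\right) = - \frac{73}{30}$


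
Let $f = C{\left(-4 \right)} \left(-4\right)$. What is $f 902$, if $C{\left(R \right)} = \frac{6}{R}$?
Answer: $5412$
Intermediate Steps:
$f = 6$ ($f = \frac{6}{-4} \left(-4\right) = 6 \left(- \frac{1}{4}\right) \left(-4\right) = \left(- \frac{3}{2}\right) \left(-4\right) = 6$)
$f 902 = 6 \cdot 902 = 5412$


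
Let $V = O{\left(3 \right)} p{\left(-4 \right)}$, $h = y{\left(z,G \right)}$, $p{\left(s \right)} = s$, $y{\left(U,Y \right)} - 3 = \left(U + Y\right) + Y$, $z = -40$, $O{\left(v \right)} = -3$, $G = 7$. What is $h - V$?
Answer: $-35$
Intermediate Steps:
$y{\left(U,Y \right)} = 3 + U + 2 Y$ ($y{\left(U,Y \right)} = 3 + \left(\left(U + Y\right) + Y\right) = 3 + \left(U + 2 Y\right) = 3 + U + 2 Y$)
$h = -23$ ($h = 3 - 40 + 2 \cdot 7 = 3 - 40 + 14 = -23$)
$V = 12$ ($V = \left(-3\right) \left(-4\right) = 12$)
$h - V = -23 - 12 = -35$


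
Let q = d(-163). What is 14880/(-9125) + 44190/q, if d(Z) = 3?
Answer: 26879274/1825 ≈ 14728.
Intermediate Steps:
q = 3
14880/(-9125) + 44190/q = 14880/(-9125) + 44190/3 = 14880*(-1/9125) + 44190*(1/3) = -2976/1825 + 14730 = 26879274/1825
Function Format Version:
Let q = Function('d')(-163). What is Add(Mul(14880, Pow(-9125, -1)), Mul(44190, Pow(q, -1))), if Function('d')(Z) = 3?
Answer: Rational(26879274, 1825) ≈ 14728.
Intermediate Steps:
q = 3
Add(Mul(14880, Pow(-9125, -1)), Mul(44190, Pow(q, -1))) = Add(Mul(14880, Pow(-9125, -1)), Mul(44190, Pow(3, -1))) = Add(Mul(14880, Rational(-1, 9125)), Mul(44190, Rational(1, 3))) = Add(Rational(-2976, 1825), 14730) = Rational(26879274, 1825)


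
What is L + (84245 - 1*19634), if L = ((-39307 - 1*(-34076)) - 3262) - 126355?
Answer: -70237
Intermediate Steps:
L = -134848 (L = ((-39307 + 34076) - 3262) - 126355 = (-5231 - 3262) - 126355 = -8493 - 126355 = -134848)
L + (84245 - 1*19634) = -134848 + (84245 - 1*19634) = -134848 + (84245 - 19634) = -134848 + 64611 = -70237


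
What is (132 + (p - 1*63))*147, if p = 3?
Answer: 10584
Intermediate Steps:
(132 + (p - 1*63))*147 = (132 + (3 - 1*63))*147 = (132 + (3 - 63))*147 = (132 - 60)*147 = 72*147 = 10584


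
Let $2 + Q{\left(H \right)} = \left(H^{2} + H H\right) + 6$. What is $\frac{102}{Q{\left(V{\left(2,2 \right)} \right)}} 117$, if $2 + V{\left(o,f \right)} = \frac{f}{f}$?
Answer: $1989$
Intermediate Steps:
$V{\left(o,f \right)} = -1$ ($V{\left(o,f \right)} = -2 + \frac{f}{f} = -2 + 1 = -1$)
$Q{\left(H \right)} = 4 + 2 H^{2}$ ($Q{\left(H \right)} = -2 + \left(\left(H^{2} + H H\right) + 6\right) = -2 + \left(\left(H^{2} + H^{2}\right) + 6\right) = -2 + \left(2 H^{2} + 6\right) = -2 + \left(6 + 2 H^{2}\right) = 4 + 2 H^{2}$)
$\frac{102}{Q{\left(V{\left(2,2 \right)} \right)}} 117 = \frac{102}{4 + 2 \left(-1\right)^{2}} \cdot 117 = \frac{102}{4 + 2 \cdot 1} \cdot 117 = \frac{102}{4 + 2} \cdot 117 = \frac{102}{6} \cdot 117 = 102 \cdot \frac{1}{6} \cdot 117 = 17 \cdot 117 = 1989$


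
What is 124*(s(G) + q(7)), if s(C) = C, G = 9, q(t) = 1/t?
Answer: 7936/7 ≈ 1133.7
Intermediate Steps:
124*(s(G) + q(7)) = 124*(9 + 1/7) = 124*(9 + ⅐) = 124*(64/7) = 7936/7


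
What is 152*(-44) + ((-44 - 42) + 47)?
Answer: -6727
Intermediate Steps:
152*(-44) + ((-44 - 42) + 47) = -6688 + (-86 + 47) = -6688 - 39 = -6727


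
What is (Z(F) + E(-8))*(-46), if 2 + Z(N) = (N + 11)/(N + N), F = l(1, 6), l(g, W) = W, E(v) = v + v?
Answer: 4577/6 ≈ 762.83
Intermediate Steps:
E(v) = 2*v
F = 6
Z(N) = -2 + (11 + N)/(2*N) (Z(N) = -2 + (N + 11)/(N + N) = -2 + (11 + N)/((2*N)) = -2 + (11 + N)*(1/(2*N)) = -2 + (11 + N)/(2*N))
(Z(F) + E(-8))*(-46) = ((½)*(11 - 3*6)/6 + 2*(-8))*(-46) = ((½)*(⅙)*(11 - 18) - 16)*(-46) = ((½)*(⅙)*(-7) - 16)*(-46) = (-7/12 - 16)*(-46) = -199/12*(-46) = 4577/6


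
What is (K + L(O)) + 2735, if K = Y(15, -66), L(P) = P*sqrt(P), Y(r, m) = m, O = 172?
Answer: 2669 + 344*sqrt(43) ≈ 4924.8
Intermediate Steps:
L(P) = P**(3/2)
K = -66
(K + L(O)) + 2735 = (-66 + 172**(3/2)) + 2735 = (-66 + 344*sqrt(43)) + 2735 = 2669 + 344*sqrt(43)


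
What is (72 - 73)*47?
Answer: -47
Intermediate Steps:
(72 - 73)*47 = -1*47 = -47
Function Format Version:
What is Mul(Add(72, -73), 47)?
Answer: -47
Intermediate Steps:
Mul(Add(72, -73), 47) = Mul(-1, 47) = -47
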